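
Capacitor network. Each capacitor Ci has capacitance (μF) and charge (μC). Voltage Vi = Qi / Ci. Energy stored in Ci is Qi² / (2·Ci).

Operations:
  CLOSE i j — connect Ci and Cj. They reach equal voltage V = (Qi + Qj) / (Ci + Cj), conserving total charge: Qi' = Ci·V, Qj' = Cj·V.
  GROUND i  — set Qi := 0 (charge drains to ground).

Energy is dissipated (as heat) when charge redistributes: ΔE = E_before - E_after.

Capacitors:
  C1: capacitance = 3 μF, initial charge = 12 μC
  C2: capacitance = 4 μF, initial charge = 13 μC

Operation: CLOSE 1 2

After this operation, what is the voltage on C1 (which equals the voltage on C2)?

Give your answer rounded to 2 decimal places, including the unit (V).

Initial: C1(3μF, Q=12μC, V=4.00V), C2(4μF, Q=13μC, V=3.25V)
Op 1: CLOSE 1-2: Q_total=25.00, C_total=7.00, V=3.57; Q1=10.71, Q2=14.29; dissipated=0.482

Answer: 3.57 V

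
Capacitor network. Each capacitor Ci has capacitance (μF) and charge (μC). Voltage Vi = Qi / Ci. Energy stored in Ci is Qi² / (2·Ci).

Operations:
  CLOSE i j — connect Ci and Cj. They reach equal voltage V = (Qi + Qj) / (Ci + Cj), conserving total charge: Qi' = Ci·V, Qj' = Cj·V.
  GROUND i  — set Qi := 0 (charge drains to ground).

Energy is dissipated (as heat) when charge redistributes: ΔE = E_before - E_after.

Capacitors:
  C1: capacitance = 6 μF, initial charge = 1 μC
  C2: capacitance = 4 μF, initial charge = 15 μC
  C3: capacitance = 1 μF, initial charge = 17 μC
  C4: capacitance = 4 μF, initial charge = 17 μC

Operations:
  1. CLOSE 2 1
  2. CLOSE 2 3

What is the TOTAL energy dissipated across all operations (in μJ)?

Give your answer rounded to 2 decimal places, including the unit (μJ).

Answer: 110.27 μJ

Derivation:
Initial: C1(6μF, Q=1μC, V=0.17V), C2(4μF, Q=15μC, V=3.75V), C3(1μF, Q=17μC, V=17.00V), C4(4μF, Q=17μC, V=4.25V)
Op 1: CLOSE 2-1: Q_total=16.00, C_total=10.00, V=1.60; Q2=6.40, Q1=9.60; dissipated=15.408
Op 2: CLOSE 2-3: Q_total=23.40, C_total=5.00, V=4.68; Q2=18.72, Q3=4.68; dissipated=94.864
Total dissipated: 110.272 μJ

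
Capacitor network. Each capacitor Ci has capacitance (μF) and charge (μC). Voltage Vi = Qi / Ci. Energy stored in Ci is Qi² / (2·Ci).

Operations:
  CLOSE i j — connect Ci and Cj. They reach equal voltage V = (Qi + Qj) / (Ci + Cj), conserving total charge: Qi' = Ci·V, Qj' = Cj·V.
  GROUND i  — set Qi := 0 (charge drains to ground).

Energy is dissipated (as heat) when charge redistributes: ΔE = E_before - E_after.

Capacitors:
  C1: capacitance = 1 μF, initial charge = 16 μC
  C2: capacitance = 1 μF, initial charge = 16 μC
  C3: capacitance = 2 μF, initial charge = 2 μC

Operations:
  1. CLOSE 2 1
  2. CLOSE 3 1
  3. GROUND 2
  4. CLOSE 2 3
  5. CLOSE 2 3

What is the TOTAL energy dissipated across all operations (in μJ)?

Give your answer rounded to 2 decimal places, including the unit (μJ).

Initial: C1(1μF, Q=16μC, V=16.00V), C2(1μF, Q=16μC, V=16.00V), C3(2μF, Q=2μC, V=1.00V)
Op 1: CLOSE 2-1: Q_total=32.00, C_total=2.00, V=16.00; Q2=16.00, Q1=16.00; dissipated=0.000
Op 2: CLOSE 3-1: Q_total=18.00, C_total=3.00, V=6.00; Q3=12.00, Q1=6.00; dissipated=75.000
Op 3: GROUND 2: Q2=0; energy lost=128.000
Op 4: CLOSE 2-3: Q_total=12.00, C_total=3.00, V=4.00; Q2=4.00, Q3=8.00; dissipated=12.000
Op 5: CLOSE 2-3: Q_total=12.00, C_total=3.00, V=4.00; Q2=4.00, Q3=8.00; dissipated=0.000
Total dissipated: 215.000 μJ

Answer: 215.00 μJ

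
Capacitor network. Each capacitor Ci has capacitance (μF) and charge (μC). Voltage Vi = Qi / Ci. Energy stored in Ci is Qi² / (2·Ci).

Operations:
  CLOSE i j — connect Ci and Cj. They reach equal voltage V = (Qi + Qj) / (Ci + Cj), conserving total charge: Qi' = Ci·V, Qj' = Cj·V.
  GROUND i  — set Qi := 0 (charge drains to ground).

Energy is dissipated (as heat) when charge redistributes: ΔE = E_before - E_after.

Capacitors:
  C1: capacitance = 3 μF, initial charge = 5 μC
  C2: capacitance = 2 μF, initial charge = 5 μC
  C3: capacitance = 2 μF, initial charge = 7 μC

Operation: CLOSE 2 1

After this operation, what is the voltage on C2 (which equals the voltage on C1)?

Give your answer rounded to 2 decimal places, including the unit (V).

Initial: C1(3μF, Q=5μC, V=1.67V), C2(2μF, Q=5μC, V=2.50V), C3(2μF, Q=7μC, V=3.50V)
Op 1: CLOSE 2-1: Q_total=10.00, C_total=5.00, V=2.00; Q2=4.00, Q1=6.00; dissipated=0.417

Answer: 2.00 V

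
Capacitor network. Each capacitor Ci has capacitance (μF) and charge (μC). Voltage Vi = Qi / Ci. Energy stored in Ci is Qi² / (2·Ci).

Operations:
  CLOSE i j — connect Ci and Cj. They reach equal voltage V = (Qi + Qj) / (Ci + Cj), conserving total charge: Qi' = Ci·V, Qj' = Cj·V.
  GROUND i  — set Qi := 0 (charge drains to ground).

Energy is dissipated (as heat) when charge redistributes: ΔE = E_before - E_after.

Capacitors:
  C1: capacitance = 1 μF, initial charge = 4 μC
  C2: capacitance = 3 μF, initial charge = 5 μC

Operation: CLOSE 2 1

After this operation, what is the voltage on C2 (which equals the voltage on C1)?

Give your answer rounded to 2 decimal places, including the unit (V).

Initial: C1(1μF, Q=4μC, V=4.00V), C2(3μF, Q=5μC, V=1.67V)
Op 1: CLOSE 2-1: Q_total=9.00, C_total=4.00, V=2.25; Q2=6.75, Q1=2.25; dissipated=2.042

Answer: 2.25 V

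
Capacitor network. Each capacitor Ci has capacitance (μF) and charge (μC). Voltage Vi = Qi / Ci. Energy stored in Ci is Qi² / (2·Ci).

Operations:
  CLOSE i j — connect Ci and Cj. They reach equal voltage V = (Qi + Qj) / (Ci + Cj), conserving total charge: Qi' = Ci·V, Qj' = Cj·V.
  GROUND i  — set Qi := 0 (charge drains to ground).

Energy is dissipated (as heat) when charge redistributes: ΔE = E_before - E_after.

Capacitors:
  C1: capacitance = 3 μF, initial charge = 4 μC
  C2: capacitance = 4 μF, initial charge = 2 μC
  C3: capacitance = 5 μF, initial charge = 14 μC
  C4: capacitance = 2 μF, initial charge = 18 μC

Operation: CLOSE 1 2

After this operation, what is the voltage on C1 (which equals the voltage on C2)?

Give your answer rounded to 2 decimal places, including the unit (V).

Answer: 0.86 V

Derivation:
Initial: C1(3μF, Q=4μC, V=1.33V), C2(4μF, Q=2μC, V=0.50V), C3(5μF, Q=14μC, V=2.80V), C4(2μF, Q=18μC, V=9.00V)
Op 1: CLOSE 1-2: Q_total=6.00, C_total=7.00, V=0.86; Q1=2.57, Q2=3.43; dissipated=0.595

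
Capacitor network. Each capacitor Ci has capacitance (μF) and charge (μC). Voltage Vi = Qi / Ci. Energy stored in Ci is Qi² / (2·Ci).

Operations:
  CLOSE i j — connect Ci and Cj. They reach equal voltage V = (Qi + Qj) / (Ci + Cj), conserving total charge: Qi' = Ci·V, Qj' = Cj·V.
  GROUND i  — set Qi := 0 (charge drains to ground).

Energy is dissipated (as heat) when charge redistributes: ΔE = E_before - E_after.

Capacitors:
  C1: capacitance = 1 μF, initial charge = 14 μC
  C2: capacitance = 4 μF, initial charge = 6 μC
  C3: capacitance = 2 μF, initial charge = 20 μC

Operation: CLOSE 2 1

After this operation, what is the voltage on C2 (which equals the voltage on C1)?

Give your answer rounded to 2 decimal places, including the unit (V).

Initial: C1(1μF, Q=14μC, V=14.00V), C2(4μF, Q=6μC, V=1.50V), C3(2μF, Q=20μC, V=10.00V)
Op 1: CLOSE 2-1: Q_total=20.00, C_total=5.00, V=4.00; Q2=16.00, Q1=4.00; dissipated=62.500

Answer: 4.00 V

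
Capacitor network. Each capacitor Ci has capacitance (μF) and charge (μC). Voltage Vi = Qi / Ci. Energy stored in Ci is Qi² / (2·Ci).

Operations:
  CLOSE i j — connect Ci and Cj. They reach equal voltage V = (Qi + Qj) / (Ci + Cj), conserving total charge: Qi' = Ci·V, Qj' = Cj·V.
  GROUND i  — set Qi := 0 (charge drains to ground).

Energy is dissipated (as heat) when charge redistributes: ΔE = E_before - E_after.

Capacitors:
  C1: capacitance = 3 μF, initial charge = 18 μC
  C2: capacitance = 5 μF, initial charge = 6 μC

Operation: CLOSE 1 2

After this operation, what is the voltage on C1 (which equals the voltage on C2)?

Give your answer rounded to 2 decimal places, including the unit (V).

Answer: 3.00 V

Derivation:
Initial: C1(3μF, Q=18μC, V=6.00V), C2(5μF, Q=6μC, V=1.20V)
Op 1: CLOSE 1-2: Q_total=24.00, C_total=8.00, V=3.00; Q1=9.00, Q2=15.00; dissipated=21.600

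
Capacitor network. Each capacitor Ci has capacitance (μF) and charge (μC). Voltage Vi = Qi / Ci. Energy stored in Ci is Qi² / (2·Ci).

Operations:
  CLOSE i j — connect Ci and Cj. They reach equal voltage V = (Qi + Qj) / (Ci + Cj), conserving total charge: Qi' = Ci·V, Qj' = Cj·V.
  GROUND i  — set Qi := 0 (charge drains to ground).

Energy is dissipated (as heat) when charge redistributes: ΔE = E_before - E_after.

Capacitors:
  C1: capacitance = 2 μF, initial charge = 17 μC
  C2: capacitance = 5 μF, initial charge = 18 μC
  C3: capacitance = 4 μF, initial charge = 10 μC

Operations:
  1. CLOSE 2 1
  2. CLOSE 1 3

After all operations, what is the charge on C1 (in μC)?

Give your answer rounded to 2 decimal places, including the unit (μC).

Initial: C1(2μF, Q=17μC, V=8.50V), C2(5μF, Q=18μC, V=3.60V), C3(4μF, Q=10μC, V=2.50V)
Op 1: CLOSE 2-1: Q_total=35.00, C_total=7.00, V=5.00; Q2=25.00, Q1=10.00; dissipated=17.150
Op 2: CLOSE 1-3: Q_total=20.00, C_total=6.00, V=3.33; Q1=6.67, Q3=13.33; dissipated=4.167
Final charges: Q1=6.67, Q2=25.00, Q3=13.33

Answer: 6.67 μC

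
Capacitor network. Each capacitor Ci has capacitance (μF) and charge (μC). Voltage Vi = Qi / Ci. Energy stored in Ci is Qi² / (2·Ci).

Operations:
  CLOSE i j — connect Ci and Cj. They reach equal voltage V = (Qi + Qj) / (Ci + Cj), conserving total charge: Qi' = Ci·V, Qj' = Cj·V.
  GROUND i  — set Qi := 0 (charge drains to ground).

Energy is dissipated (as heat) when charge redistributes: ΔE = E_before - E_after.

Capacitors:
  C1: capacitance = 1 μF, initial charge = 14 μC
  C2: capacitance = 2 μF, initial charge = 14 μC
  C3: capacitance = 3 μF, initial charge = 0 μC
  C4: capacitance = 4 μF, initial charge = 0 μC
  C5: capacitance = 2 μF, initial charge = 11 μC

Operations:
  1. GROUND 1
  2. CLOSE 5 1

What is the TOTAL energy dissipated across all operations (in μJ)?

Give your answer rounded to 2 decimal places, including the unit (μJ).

Initial: C1(1μF, Q=14μC, V=14.00V), C2(2μF, Q=14μC, V=7.00V), C3(3μF, Q=0μC, V=0.00V), C4(4μF, Q=0μC, V=0.00V), C5(2μF, Q=11μC, V=5.50V)
Op 1: GROUND 1: Q1=0; energy lost=98.000
Op 2: CLOSE 5-1: Q_total=11.00, C_total=3.00, V=3.67; Q5=7.33, Q1=3.67; dissipated=10.083
Total dissipated: 108.083 μJ

Answer: 108.08 μJ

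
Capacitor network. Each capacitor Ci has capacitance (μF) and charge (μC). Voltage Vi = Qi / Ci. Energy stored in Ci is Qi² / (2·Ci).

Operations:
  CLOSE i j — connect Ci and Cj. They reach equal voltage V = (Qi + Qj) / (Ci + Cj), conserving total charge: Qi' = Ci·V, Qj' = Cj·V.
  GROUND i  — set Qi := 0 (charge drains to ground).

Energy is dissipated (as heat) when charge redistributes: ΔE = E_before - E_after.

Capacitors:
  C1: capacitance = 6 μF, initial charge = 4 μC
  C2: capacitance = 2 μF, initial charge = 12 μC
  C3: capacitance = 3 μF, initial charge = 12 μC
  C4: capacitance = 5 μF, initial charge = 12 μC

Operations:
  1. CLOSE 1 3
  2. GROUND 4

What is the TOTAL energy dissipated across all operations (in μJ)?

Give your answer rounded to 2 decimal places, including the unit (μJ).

Answer: 25.51 μJ

Derivation:
Initial: C1(6μF, Q=4μC, V=0.67V), C2(2μF, Q=12μC, V=6.00V), C3(3μF, Q=12μC, V=4.00V), C4(5μF, Q=12μC, V=2.40V)
Op 1: CLOSE 1-3: Q_total=16.00, C_total=9.00, V=1.78; Q1=10.67, Q3=5.33; dissipated=11.111
Op 2: GROUND 4: Q4=0; energy lost=14.400
Total dissipated: 25.511 μJ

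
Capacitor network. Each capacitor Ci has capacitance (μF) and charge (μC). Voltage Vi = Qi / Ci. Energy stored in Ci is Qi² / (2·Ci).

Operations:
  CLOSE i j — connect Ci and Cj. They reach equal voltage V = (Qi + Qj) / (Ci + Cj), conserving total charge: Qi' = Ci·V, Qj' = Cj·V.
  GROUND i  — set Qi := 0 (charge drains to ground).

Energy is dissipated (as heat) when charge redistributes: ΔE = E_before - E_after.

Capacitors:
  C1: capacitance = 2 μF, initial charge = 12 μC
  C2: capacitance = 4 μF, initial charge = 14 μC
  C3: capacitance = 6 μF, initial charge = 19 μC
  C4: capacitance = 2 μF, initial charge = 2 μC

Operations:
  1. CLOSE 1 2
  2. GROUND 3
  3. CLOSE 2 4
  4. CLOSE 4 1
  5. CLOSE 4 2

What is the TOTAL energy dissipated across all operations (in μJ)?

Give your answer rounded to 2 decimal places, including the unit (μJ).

Answer: 42.48 μJ

Derivation:
Initial: C1(2μF, Q=12μC, V=6.00V), C2(4μF, Q=14μC, V=3.50V), C3(6μF, Q=19μC, V=3.17V), C4(2μF, Q=2μC, V=1.00V)
Op 1: CLOSE 1-2: Q_total=26.00, C_total=6.00, V=4.33; Q1=8.67, Q2=17.33; dissipated=4.167
Op 2: GROUND 3: Q3=0; energy lost=30.083
Op 3: CLOSE 2-4: Q_total=19.33, C_total=6.00, V=3.22; Q2=12.89, Q4=6.44; dissipated=7.407
Op 4: CLOSE 4-1: Q_total=15.11, C_total=4.00, V=3.78; Q4=7.56, Q1=7.56; dissipated=0.617
Op 5: CLOSE 4-2: Q_total=20.44, C_total=6.00, V=3.41; Q4=6.81, Q2=13.63; dissipated=0.206
Total dissipated: 42.480 μJ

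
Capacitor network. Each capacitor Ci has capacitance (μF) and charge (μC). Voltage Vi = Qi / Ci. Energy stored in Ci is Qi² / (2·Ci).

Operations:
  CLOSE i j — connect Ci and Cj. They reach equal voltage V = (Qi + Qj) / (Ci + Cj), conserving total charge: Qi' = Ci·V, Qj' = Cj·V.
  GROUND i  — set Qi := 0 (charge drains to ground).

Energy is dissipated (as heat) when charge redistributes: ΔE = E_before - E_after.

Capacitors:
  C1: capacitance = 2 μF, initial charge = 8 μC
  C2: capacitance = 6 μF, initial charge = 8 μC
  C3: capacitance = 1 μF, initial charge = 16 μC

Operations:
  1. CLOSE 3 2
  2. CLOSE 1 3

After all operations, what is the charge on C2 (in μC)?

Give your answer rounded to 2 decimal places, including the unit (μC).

Initial: C1(2μF, Q=8μC, V=4.00V), C2(6μF, Q=8μC, V=1.33V), C3(1μF, Q=16μC, V=16.00V)
Op 1: CLOSE 3-2: Q_total=24.00, C_total=7.00, V=3.43; Q3=3.43, Q2=20.57; dissipated=92.190
Op 2: CLOSE 1-3: Q_total=11.43, C_total=3.00, V=3.81; Q1=7.62, Q3=3.81; dissipated=0.109
Final charges: Q1=7.62, Q2=20.57, Q3=3.81

Answer: 20.57 μC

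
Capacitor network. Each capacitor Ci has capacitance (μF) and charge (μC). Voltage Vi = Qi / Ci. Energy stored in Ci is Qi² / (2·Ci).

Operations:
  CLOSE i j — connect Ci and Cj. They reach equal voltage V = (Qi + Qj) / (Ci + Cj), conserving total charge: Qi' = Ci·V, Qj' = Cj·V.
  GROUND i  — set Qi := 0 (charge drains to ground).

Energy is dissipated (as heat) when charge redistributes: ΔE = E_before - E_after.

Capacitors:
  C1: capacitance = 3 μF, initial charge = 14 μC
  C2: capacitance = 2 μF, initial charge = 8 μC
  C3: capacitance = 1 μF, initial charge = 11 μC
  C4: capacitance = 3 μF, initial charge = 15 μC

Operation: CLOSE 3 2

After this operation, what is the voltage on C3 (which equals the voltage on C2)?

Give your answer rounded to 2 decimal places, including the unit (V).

Initial: C1(3μF, Q=14μC, V=4.67V), C2(2μF, Q=8μC, V=4.00V), C3(1μF, Q=11μC, V=11.00V), C4(3μF, Q=15μC, V=5.00V)
Op 1: CLOSE 3-2: Q_total=19.00, C_total=3.00, V=6.33; Q3=6.33, Q2=12.67; dissipated=16.333

Answer: 6.33 V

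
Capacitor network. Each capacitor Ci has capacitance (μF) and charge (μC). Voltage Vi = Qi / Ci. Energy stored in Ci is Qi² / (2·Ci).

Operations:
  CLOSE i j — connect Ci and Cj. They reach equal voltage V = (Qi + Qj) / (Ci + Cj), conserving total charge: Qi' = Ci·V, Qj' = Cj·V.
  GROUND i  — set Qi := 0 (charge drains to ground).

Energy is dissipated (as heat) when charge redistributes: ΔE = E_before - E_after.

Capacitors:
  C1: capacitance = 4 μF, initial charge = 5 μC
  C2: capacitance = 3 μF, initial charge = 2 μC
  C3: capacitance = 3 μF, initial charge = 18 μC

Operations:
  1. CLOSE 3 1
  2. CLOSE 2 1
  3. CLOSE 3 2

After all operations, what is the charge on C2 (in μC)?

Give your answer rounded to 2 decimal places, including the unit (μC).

Answer: 8.17 μC

Derivation:
Initial: C1(4μF, Q=5μC, V=1.25V), C2(3μF, Q=2μC, V=0.67V), C3(3μF, Q=18μC, V=6.00V)
Op 1: CLOSE 3-1: Q_total=23.00, C_total=7.00, V=3.29; Q3=9.86, Q1=13.14; dissipated=19.339
Op 2: CLOSE 2-1: Q_total=15.14, C_total=7.00, V=2.16; Q2=6.49, Q1=8.65; dissipated=5.879
Op 3: CLOSE 3-2: Q_total=16.35, C_total=6.00, V=2.72; Q3=8.17, Q2=8.17; dissipated=0.945
Final charges: Q1=8.65, Q2=8.17, Q3=8.17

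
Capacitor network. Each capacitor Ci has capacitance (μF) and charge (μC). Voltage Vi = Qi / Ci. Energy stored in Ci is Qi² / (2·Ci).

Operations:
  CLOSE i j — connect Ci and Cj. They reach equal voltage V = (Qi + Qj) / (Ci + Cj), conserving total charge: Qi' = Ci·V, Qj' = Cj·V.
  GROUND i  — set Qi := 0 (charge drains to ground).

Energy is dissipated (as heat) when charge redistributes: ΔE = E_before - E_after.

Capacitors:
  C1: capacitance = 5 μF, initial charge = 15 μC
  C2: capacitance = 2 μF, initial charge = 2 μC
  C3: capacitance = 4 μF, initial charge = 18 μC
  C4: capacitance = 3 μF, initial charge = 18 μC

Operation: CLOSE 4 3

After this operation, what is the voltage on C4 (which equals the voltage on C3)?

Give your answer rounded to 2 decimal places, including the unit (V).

Answer: 5.14 V

Derivation:
Initial: C1(5μF, Q=15μC, V=3.00V), C2(2μF, Q=2μC, V=1.00V), C3(4μF, Q=18μC, V=4.50V), C4(3μF, Q=18μC, V=6.00V)
Op 1: CLOSE 4-3: Q_total=36.00, C_total=7.00, V=5.14; Q4=15.43, Q3=20.57; dissipated=1.929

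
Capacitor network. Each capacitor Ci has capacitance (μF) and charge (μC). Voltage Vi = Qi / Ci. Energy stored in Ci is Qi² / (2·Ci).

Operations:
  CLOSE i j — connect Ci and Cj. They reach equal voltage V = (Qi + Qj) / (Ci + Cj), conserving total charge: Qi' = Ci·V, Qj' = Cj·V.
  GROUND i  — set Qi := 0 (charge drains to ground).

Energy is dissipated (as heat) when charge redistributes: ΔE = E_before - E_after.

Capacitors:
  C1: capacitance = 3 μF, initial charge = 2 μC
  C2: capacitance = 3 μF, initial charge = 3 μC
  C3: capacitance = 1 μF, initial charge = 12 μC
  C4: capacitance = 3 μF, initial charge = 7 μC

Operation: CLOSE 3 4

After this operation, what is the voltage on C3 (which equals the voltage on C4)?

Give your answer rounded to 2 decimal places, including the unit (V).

Initial: C1(3μF, Q=2μC, V=0.67V), C2(3μF, Q=3μC, V=1.00V), C3(1μF, Q=12μC, V=12.00V), C4(3μF, Q=7μC, V=2.33V)
Op 1: CLOSE 3-4: Q_total=19.00, C_total=4.00, V=4.75; Q3=4.75, Q4=14.25; dissipated=35.042

Answer: 4.75 V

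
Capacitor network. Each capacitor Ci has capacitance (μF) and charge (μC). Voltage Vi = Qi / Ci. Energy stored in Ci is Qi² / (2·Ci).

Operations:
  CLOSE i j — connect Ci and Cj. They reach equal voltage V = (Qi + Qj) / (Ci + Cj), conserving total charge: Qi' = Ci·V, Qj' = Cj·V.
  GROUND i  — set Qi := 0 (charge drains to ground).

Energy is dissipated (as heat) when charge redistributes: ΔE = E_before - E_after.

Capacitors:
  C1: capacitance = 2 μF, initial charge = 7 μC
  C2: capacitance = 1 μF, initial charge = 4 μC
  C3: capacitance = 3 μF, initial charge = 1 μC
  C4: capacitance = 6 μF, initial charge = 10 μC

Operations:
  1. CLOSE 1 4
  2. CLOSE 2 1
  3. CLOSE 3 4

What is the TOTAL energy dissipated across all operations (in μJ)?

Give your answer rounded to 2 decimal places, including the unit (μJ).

Answer: 6.90 μJ

Derivation:
Initial: C1(2μF, Q=7μC, V=3.50V), C2(1μF, Q=4μC, V=4.00V), C3(3μF, Q=1μC, V=0.33V), C4(6μF, Q=10μC, V=1.67V)
Op 1: CLOSE 1-4: Q_total=17.00, C_total=8.00, V=2.12; Q1=4.25, Q4=12.75; dissipated=2.521
Op 2: CLOSE 2-1: Q_total=8.25, C_total=3.00, V=2.75; Q2=2.75, Q1=5.50; dissipated=1.172
Op 3: CLOSE 3-4: Q_total=13.75, C_total=9.00, V=1.53; Q3=4.58, Q4=9.17; dissipated=3.210
Total dissipated: 6.903 μJ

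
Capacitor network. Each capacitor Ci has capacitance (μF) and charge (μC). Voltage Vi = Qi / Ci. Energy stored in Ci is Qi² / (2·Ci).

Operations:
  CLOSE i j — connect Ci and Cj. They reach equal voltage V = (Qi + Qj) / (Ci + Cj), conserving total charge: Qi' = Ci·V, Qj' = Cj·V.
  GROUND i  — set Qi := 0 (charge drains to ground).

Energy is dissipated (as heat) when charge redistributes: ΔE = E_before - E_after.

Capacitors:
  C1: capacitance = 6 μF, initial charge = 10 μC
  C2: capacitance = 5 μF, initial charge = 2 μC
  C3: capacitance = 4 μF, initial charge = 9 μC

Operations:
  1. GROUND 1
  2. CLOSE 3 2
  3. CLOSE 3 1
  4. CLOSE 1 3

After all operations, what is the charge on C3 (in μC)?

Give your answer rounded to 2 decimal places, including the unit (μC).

Initial: C1(6μF, Q=10μC, V=1.67V), C2(5μF, Q=2μC, V=0.40V), C3(4μF, Q=9μC, V=2.25V)
Op 1: GROUND 1: Q1=0; energy lost=8.333
Op 2: CLOSE 3-2: Q_total=11.00, C_total=9.00, V=1.22; Q3=4.89, Q2=6.11; dissipated=3.803
Op 3: CLOSE 3-1: Q_total=4.89, C_total=10.00, V=0.49; Q3=1.96, Q1=2.93; dissipated=1.793
Op 4: CLOSE 1-3: Q_total=4.89, C_total=10.00, V=0.49; Q1=2.93, Q3=1.96; dissipated=0.000
Final charges: Q1=2.93, Q2=6.11, Q3=1.96

Answer: 1.96 μC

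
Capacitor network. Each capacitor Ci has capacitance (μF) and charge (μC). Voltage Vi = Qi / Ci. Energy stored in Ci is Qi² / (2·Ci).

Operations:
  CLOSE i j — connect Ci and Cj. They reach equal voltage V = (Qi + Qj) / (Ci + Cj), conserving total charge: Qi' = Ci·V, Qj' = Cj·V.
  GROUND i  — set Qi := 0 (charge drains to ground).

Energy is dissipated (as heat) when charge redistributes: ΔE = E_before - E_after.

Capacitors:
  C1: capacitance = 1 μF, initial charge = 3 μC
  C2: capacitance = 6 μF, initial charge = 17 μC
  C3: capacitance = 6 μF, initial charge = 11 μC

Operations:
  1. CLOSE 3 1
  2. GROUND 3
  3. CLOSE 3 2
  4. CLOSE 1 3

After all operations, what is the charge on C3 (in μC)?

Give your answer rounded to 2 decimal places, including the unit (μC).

Answer: 9.00 μC

Derivation:
Initial: C1(1μF, Q=3μC, V=3.00V), C2(6μF, Q=17μC, V=2.83V), C3(6μF, Q=11μC, V=1.83V)
Op 1: CLOSE 3-1: Q_total=14.00, C_total=7.00, V=2.00; Q3=12.00, Q1=2.00; dissipated=0.583
Op 2: GROUND 3: Q3=0; energy lost=12.000
Op 3: CLOSE 3-2: Q_total=17.00, C_total=12.00, V=1.42; Q3=8.50, Q2=8.50; dissipated=12.042
Op 4: CLOSE 1-3: Q_total=10.50, C_total=7.00, V=1.50; Q1=1.50, Q3=9.00; dissipated=0.146
Final charges: Q1=1.50, Q2=8.50, Q3=9.00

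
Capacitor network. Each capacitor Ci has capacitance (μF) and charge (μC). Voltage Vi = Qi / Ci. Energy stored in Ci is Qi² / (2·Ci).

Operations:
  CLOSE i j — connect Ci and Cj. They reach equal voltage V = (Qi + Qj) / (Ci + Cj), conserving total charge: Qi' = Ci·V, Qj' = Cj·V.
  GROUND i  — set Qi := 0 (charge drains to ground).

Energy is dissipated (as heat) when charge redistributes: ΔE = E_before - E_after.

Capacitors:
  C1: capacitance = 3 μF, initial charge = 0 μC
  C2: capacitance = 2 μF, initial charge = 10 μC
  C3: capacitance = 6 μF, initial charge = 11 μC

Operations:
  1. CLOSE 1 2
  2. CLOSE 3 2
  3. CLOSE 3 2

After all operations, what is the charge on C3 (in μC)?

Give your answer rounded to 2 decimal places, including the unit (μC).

Initial: C1(3μF, Q=0μC, V=0.00V), C2(2μF, Q=10μC, V=5.00V), C3(6μF, Q=11μC, V=1.83V)
Op 1: CLOSE 1-2: Q_total=10.00, C_total=5.00, V=2.00; Q1=6.00, Q2=4.00; dissipated=15.000
Op 2: CLOSE 3-2: Q_total=15.00, C_total=8.00, V=1.88; Q3=11.25, Q2=3.75; dissipated=0.021
Op 3: CLOSE 3-2: Q_total=15.00, C_total=8.00, V=1.88; Q3=11.25, Q2=3.75; dissipated=0.000
Final charges: Q1=6.00, Q2=3.75, Q3=11.25

Answer: 11.25 μC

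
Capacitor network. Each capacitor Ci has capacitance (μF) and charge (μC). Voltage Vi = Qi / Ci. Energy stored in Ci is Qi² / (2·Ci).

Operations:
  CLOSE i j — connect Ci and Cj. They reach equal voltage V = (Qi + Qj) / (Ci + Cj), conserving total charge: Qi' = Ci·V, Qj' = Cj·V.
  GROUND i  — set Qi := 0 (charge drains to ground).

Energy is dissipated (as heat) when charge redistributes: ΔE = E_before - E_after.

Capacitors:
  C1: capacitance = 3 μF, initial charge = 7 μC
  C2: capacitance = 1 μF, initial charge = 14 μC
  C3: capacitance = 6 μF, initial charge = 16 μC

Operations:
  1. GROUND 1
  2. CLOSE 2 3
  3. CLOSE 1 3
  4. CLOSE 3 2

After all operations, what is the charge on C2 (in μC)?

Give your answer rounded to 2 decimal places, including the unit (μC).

Initial: C1(3μF, Q=7μC, V=2.33V), C2(1μF, Q=14μC, V=14.00V), C3(6μF, Q=16μC, V=2.67V)
Op 1: GROUND 1: Q1=0; energy lost=8.167
Op 2: CLOSE 2-3: Q_total=30.00, C_total=7.00, V=4.29; Q2=4.29, Q3=25.71; dissipated=55.048
Op 3: CLOSE 1-3: Q_total=25.71, C_total=9.00, V=2.86; Q1=8.57, Q3=17.14; dissipated=18.367
Op 4: CLOSE 3-2: Q_total=21.43, C_total=7.00, V=3.06; Q3=18.37, Q2=3.06; dissipated=0.875
Final charges: Q1=8.57, Q2=3.06, Q3=18.37

Answer: 3.06 μC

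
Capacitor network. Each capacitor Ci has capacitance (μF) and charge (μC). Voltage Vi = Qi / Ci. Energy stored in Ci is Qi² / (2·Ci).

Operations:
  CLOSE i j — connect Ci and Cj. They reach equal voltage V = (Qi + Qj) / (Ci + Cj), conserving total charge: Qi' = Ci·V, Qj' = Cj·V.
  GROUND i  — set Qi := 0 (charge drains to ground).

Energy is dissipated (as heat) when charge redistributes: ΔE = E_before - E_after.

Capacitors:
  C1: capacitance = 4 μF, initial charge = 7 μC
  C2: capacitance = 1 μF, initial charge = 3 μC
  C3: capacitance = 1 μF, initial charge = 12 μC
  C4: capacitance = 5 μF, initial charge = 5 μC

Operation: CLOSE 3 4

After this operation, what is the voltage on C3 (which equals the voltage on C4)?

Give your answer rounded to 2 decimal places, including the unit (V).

Initial: C1(4μF, Q=7μC, V=1.75V), C2(1μF, Q=3μC, V=3.00V), C3(1μF, Q=12μC, V=12.00V), C4(5μF, Q=5μC, V=1.00V)
Op 1: CLOSE 3-4: Q_total=17.00, C_total=6.00, V=2.83; Q3=2.83, Q4=14.17; dissipated=50.417

Answer: 2.83 V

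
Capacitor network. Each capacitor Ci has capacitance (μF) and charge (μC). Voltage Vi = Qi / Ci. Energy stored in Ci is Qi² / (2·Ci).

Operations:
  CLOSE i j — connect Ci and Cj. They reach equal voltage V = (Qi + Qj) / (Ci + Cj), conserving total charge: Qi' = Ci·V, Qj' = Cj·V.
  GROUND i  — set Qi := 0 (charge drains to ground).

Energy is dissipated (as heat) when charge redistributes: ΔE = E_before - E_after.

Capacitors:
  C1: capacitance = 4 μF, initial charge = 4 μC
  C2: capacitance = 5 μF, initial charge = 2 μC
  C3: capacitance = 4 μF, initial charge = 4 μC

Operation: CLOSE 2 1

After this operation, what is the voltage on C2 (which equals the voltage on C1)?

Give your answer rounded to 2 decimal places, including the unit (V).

Initial: C1(4μF, Q=4μC, V=1.00V), C2(5μF, Q=2μC, V=0.40V), C3(4μF, Q=4μC, V=1.00V)
Op 1: CLOSE 2-1: Q_total=6.00, C_total=9.00, V=0.67; Q2=3.33, Q1=2.67; dissipated=0.400

Answer: 0.67 V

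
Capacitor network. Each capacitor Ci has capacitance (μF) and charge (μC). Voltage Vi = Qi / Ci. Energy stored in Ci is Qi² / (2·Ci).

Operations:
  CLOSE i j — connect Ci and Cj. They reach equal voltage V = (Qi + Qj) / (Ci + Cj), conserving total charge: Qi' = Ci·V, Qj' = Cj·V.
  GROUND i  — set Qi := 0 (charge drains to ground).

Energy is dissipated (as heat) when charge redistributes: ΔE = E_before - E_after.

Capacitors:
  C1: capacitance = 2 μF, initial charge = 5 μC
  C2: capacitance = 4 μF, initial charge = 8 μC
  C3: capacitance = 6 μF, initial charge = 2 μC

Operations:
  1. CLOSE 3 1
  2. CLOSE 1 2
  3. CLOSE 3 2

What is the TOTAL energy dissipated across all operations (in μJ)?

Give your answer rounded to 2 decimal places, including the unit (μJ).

Initial: C1(2μF, Q=5μC, V=2.50V), C2(4μF, Q=8μC, V=2.00V), C3(6μF, Q=2μC, V=0.33V)
Op 1: CLOSE 3-1: Q_total=7.00, C_total=8.00, V=0.88; Q3=5.25, Q1=1.75; dissipated=3.521
Op 2: CLOSE 1-2: Q_total=9.75, C_total=6.00, V=1.62; Q1=3.25, Q2=6.50; dissipated=0.844
Op 3: CLOSE 3-2: Q_total=11.75, C_total=10.00, V=1.18; Q3=7.05, Q2=4.70; dissipated=0.675
Total dissipated: 5.040 μJ

Answer: 5.04 μJ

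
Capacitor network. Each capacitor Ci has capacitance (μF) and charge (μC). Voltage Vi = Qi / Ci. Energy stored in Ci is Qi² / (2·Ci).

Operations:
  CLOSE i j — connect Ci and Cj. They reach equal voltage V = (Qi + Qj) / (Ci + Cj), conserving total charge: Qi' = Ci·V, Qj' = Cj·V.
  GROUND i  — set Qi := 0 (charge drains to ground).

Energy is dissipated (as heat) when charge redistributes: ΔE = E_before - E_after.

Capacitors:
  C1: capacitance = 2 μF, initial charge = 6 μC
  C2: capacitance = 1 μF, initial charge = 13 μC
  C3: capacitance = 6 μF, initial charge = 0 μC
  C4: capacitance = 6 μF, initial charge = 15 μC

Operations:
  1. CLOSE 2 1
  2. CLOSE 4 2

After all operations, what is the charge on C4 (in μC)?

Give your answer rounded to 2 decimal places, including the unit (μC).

Initial: C1(2μF, Q=6μC, V=3.00V), C2(1μF, Q=13μC, V=13.00V), C3(6μF, Q=0μC, V=0.00V), C4(6μF, Q=15μC, V=2.50V)
Op 1: CLOSE 2-1: Q_total=19.00, C_total=3.00, V=6.33; Q2=6.33, Q1=12.67; dissipated=33.333
Op 2: CLOSE 4-2: Q_total=21.33, C_total=7.00, V=3.05; Q4=18.29, Q2=3.05; dissipated=6.298
Final charges: Q1=12.67, Q2=3.05, Q3=0.00, Q4=18.29

Answer: 18.29 μC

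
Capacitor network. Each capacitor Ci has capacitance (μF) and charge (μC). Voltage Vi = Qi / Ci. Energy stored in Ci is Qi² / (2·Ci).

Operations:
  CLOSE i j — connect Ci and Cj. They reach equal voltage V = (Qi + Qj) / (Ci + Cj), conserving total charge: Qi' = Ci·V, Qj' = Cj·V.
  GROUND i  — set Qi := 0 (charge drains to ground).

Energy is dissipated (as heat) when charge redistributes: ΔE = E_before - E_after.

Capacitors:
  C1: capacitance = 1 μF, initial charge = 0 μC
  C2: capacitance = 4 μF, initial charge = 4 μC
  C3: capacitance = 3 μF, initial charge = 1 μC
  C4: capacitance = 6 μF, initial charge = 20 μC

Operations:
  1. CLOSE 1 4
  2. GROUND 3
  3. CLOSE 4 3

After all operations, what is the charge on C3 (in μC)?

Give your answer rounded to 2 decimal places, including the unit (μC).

Initial: C1(1μF, Q=0μC, V=0.00V), C2(4μF, Q=4μC, V=1.00V), C3(3μF, Q=1μC, V=0.33V), C4(6μF, Q=20μC, V=3.33V)
Op 1: CLOSE 1-4: Q_total=20.00, C_total=7.00, V=2.86; Q1=2.86, Q4=17.14; dissipated=4.762
Op 2: GROUND 3: Q3=0; energy lost=0.167
Op 3: CLOSE 4-3: Q_total=17.14, C_total=9.00, V=1.90; Q4=11.43, Q3=5.71; dissipated=8.163
Final charges: Q1=2.86, Q2=4.00, Q3=5.71, Q4=11.43

Answer: 5.71 μC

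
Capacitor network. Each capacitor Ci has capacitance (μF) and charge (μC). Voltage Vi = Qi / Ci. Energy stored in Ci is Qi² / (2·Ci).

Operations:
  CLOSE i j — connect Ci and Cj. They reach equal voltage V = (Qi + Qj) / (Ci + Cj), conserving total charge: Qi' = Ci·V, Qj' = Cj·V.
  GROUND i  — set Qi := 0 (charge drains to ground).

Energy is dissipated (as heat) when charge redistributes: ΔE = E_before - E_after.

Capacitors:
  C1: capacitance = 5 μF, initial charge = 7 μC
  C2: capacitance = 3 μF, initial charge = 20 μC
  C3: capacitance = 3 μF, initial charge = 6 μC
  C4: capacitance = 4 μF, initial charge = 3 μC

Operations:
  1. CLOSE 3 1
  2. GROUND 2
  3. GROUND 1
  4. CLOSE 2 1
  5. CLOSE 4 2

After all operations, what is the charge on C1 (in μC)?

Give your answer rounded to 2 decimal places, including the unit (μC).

Answer: 0.00 μC

Derivation:
Initial: C1(5μF, Q=7μC, V=1.40V), C2(3μF, Q=20μC, V=6.67V), C3(3μF, Q=6μC, V=2.00V), C4(4μF, Q=3μC, V=0.75V)
Op 1: CLOSE 3-1: Q_total=13.00, C_total=8.00, V=1.62; Q3=4.88, Q1=8.12; dissipated=0.338
Op 2: GROUND 2: Q2=0; energy lost=66.667
Op 3: GROUND 1: Q1=0; energy lost=6.602
Op 4: CLOSE 2-1: Q_total=0.00, C_total=8.00, V=0.00; Q2=0.00, Q1=0.00; dissipated=0.000
Op 5: CLOSE 4-2: Q_total=3.00, C_total=7.00, V=0.43; Q4=1.71, Q2=1.29; dissipated=0.482
Final charges: Q1=0.00, Q2=1.29, Q3=4.88, Q4=1.71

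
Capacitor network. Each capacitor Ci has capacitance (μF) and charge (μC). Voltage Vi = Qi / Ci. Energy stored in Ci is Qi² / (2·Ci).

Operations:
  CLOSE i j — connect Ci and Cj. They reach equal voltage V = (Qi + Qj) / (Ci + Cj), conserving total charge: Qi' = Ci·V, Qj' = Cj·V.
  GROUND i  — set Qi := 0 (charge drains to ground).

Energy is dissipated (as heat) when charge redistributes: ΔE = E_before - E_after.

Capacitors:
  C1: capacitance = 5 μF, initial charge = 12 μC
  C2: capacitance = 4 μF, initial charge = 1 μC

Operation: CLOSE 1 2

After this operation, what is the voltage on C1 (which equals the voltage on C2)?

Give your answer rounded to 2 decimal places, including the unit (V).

Answer: 1.44 V

Derivation:
Initial: C1(5μF, Q=12μC, V=2.40V), C2(4μF, Q=1μC, V=0.25V)
Op 1: CLOSE 1-2: Q_total=13.00, C_total=9.00, V=1.44; Q1=7.22, Q2=5.78; dissipated=5.136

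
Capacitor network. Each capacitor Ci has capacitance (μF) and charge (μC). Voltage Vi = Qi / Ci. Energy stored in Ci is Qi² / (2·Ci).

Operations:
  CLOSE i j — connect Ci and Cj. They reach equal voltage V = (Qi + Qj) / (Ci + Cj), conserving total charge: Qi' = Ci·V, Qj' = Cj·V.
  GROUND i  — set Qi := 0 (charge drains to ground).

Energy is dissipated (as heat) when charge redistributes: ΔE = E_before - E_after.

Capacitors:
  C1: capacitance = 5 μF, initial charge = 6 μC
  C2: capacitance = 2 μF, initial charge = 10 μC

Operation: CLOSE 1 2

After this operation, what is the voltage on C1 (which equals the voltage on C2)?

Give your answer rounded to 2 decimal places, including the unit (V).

Answer: 2.29 V

Derivation:
Initial: C1(5μF, Q=6μC, V=1.20V), C2(2μF, Q=10μC, V=5.00V)
Op 1: CLOSE 1-2: Q_total=16.00, C_total=7.00, V=2.29; Q1=11.43, Q2=4.57; dissipated=10.314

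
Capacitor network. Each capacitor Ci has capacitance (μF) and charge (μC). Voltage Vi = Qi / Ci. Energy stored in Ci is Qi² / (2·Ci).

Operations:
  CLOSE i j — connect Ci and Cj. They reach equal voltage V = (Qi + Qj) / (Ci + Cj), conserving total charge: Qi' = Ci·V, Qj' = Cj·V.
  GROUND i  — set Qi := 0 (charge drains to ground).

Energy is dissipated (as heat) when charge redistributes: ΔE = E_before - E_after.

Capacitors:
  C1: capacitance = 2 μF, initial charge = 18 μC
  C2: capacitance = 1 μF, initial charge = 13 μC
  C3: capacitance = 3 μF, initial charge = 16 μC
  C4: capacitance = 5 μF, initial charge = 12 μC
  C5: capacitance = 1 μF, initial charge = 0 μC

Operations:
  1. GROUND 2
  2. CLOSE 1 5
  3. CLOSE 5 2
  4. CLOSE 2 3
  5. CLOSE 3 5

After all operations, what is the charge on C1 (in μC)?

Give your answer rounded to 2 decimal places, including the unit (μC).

Answer: 12.00 μC

Derivation:
Initial: C1(2μF, Q=18μC, V=9.00V), C2(1μF, Q=13μC, V=13.00V), C3(3μF, Q=16μC, V=5.33V), C4(5μF, Q=12μC, V=2.40V), C5(1μF, Q=0μC, V=0.00V)
Op 1: GROUND 2: Q2=0; energy lost=84.500
Op 2: CLOSE 1-5: Q_total=18.00, C_total=3.00, V=6.00; Q1=12.00, Q5=6.00; dissipated=27.000
Op 3: CLOSE 5-2: Q_total=6.00, C_total=2.00, V=3.00; Q5=3.00, Q2=3.00; dissipated=9.000
Op 4: CLOSE 2-3: Q_total=19.00, C_total=4.00, V=4.75; Q2=4.75, Q3=14.25; dissipated=2.042
Op 5: CLOSE 3-5: Q_total=17.25, C_total=4.00, V=4.31; Q3=12.94, Q5=4.31; dissipated=1.148
Final charges: Q1=12.00, Q2=4.75, Q3=12.94, Q4=12.00, Q5=4.31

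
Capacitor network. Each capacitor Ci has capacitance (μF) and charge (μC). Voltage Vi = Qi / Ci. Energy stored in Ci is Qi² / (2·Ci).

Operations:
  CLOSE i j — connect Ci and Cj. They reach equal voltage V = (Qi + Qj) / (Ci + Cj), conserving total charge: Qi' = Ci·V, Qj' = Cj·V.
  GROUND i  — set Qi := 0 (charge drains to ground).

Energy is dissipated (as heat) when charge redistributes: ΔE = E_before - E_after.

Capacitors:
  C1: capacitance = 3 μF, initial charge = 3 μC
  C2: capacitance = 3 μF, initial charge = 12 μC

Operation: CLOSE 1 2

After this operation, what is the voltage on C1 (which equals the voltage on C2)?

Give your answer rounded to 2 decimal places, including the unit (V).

Answer: 2.50 V

Derivation:
Initial: C1(3μF, Q=3μC, V=1.00V), C2(3μF, Q=12μC, V=4.00V)
Op 1: CLOSE 1-2: Q_total=15.00, C_total=6.00, V=2.50; Q1=7.50, Q2=7.50; dissipated=6.750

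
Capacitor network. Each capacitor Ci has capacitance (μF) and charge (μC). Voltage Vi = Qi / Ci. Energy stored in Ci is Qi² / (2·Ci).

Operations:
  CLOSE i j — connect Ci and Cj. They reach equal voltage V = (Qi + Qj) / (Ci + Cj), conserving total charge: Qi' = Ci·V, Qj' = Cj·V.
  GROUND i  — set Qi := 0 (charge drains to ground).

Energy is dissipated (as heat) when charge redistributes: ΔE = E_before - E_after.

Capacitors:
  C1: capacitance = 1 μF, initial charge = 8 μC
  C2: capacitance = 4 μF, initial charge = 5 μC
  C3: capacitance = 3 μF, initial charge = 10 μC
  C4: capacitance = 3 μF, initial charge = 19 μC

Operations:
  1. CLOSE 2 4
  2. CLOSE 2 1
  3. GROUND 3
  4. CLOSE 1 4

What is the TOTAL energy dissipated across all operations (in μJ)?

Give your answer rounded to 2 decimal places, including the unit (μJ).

Answer: 47.49 μJ

Derivation:
Initial: C1(1μF, Q=8μC, V=8.00V), C2(4μF, Q=5μC, V=1.25V), C3(3μF, Q=10μC, V=3.33V), C4(3μF, Q=19μC, V=6.33V)
Op 1: CLOSE 2-4: Q_total=24.00, C_total=7.00, V=3.43; Q2=13.71, Q4=10.29; dissipated=22.149
Op 2: CLOSE 2-1: Q_total=21.71, C_total=5.00, V=4.34; Q2=17.37, Q1=4.34; dissipated=8.359
Op 3: GROUND 3: Q3=0; energy lost=16.667
Op 4: CLOSE 1-4: Q_total=14.63, C_total=4.00, V=3.66; Q1=3.66, Q4=10.97; dissipated=0.313
Total dissipated: 47.488 μJ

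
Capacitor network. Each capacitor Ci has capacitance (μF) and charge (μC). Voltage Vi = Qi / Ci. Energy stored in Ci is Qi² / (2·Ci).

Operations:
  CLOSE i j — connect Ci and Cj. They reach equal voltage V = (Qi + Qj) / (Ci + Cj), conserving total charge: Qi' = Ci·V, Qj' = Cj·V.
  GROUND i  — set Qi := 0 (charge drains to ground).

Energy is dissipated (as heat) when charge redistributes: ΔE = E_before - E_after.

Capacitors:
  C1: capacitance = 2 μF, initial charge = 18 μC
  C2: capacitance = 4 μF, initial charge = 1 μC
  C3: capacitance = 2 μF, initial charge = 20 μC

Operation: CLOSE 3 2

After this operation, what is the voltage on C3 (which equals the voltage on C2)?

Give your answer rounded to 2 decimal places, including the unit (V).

Answer: 3.50 V

Derivation:
Initial: C1(2μF, Q=18μC, V=9.00V), C2(4μF, Q=1μC, V=0.25V), C3(2μF, Q=20μC, V=10.00V)
Op 1: CLOSE 3-2: Q_total=21.00, C_total=6.00, V=3.50; Q3=7.00, Q2=14.00; dissipated=63.375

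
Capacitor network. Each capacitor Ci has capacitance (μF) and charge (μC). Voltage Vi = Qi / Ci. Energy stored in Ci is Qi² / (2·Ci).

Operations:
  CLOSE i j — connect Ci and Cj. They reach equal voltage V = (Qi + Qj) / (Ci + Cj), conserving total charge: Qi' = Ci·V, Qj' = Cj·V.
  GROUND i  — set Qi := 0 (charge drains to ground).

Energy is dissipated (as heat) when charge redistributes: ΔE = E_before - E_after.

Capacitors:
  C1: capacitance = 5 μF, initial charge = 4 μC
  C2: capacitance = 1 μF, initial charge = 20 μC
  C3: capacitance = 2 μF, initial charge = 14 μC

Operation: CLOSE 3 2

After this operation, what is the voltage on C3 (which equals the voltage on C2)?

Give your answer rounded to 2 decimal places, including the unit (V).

Answer: 11.33 V

Derivation:
Initial: C1(5μF, Q=4μC, V=0.80V), C2(1μF, Q=20μC, V=20.00V), C3(2μF, Q=14μC, V=7.00V)
Op 1: CLOSE 3-2: Q_total=34.00, C_total=3.00, V=11.33; Q3=22.67, Q2=11.33; dissipated=56.333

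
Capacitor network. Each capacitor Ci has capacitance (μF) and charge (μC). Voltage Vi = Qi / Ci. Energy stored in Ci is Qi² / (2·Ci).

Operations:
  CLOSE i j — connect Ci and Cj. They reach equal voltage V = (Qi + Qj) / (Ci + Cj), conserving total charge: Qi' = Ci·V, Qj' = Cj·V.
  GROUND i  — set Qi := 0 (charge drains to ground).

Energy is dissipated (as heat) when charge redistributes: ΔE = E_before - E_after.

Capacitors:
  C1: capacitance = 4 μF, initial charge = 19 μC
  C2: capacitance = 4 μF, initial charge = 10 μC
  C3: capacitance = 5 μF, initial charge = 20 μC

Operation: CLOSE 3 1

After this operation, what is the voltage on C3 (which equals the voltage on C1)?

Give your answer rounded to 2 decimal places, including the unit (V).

Initial: C1(4μF, Q=19μC, V=4.75V), C2(4μF, Q=10μC, V=2.50V), C3(5μF, Q=20μC, V=4.00V)
Op 1: CLOSE 3-1: Q_total=39.00, C_total=9.00, V=4.33; Q3=21.67, Q1=17.33; dissipated=0.625

Answer: 4.33 V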